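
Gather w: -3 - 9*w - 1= -9*w - 4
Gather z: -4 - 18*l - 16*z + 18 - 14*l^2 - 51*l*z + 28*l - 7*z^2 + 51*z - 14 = -14*l^2 + 10*l - 7*z^2 + z*(35 - 51*l)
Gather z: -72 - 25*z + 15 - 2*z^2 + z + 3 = -2*z^2 - 24*z - 54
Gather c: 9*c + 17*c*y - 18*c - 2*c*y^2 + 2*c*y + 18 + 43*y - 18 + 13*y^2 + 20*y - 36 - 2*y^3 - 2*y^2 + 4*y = c*(-2*y^2 + 19*y - 9) - 2*y^3 + 11*y^2 + 67*y - 36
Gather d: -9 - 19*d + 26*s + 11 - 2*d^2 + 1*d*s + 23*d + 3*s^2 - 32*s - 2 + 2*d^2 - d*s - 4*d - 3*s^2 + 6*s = 0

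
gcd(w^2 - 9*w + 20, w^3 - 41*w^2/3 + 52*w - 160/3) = w - 4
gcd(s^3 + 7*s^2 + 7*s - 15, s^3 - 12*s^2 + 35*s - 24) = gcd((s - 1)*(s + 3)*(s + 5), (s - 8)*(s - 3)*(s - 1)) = s - 1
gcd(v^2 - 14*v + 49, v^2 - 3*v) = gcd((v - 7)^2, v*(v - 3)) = 1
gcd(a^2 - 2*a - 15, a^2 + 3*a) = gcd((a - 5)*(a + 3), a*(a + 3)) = a + 3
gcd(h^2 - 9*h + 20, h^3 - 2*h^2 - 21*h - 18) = 1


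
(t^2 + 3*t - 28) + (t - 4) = t^2 + 4*t - 32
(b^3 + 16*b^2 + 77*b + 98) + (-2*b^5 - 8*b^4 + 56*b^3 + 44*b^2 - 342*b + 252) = -2*b^5 - 8*b^4 + 57*b^3 + 60*b^2 - 265*b + 350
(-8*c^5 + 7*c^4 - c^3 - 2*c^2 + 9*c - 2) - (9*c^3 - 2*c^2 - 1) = -8*c^5 + 7*c^4 - 10*c^3 + 9*c - 1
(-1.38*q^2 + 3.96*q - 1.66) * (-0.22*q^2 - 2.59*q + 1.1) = 0.3036*q^4 + 2.703*q^3 - 11.4092*q^2 + 8.6554*q - 1.826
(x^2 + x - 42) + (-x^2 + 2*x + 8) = 3*x - 34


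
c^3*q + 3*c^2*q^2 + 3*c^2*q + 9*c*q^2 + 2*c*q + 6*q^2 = (c + 2)*(c + 3*q)*(c*q + q)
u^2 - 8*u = u*(u - 8)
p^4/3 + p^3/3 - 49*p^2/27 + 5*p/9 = p*(p/3 + 1)*(p - 5/3)*(p - 1/3)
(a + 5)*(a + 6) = a^2 + 11*a + 30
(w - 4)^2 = w^2 - 8*w + 16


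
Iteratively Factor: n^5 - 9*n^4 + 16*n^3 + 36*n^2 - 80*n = (n - 4)*(n^4 - 5*n^3 - 4*n^2 + 20*n) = (n - 5)*(n - 4)*(n^3 - 4*n) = (n - 5)*(n - 4)*(n - 2)*(n^2 + 2*n) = n*(n - 5)*(n - 4)*(n - 2)*(n + 2)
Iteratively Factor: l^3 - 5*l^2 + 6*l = (l)*(l^2 - 5*l + 6) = l*(l - 3)*(l - 2)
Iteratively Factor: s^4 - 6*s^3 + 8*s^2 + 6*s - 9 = (s + 1)*(s^3 - 7*s^2 + 15*s - 9) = (s - 3)*(s + 1)*(s^2 - 4*s + 3) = (s - 3)*(s - 1)*(s + 1)*(s - 3)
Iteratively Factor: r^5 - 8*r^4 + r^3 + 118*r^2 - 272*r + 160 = (r - 1)*(r^4 - 7*r^3 - 6*r^2 + 112*r - 160) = (r - 2)*(r - 1)*(r^3 - 5*r^2 - 16*r + 80) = (r - 2)*(r - 1)*(r + 4)*(r^2 - 9*r + 20) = (r - 4)*(r - 2)*(r - 1)*(r + 4)*(r - 5)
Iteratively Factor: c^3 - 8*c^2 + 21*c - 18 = (c - 3)*(c^2 - 5*c + 6) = (c - 3)^2*(c - 2)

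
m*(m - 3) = m^2 - 3*m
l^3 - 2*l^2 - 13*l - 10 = (l - 5)*(l + 1)*(l + 2)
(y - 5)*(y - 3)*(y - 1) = y^3 - 9*y^2 + 23*y - 15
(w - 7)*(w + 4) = w^2 - 3*w - 28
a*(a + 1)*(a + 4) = a^3 + 5*a^2 + 4*a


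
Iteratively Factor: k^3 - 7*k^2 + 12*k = (k - 3)*(k^2 - 4*k) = (k - 4)*(k - 3)*(k)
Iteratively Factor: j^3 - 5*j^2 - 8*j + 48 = (j - 4)*(j^2 - j - 12) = (j - 4)^2*(j + 3)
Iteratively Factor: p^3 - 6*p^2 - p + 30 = (p - 3)*(p^2 - 3*p - 10) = (p - 5)*(p - 3)*(p + 2)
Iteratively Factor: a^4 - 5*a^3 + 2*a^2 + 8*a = (a + 1)*(a^3 - 6*a^2 + 8*a) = a*(a + 1)*(a^2 - 6*a + 8) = a*(a - 4)*(a + 1)*(a - 2)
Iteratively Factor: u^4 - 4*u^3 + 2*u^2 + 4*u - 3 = (u + 1)*(u^3 - 5*u^2 + 7*u - 3) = (u - 1)*(u + 1)*(u^2 - 4*u + 3) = (u - 3)*(u - 1)*(u + 1)*(u - 1)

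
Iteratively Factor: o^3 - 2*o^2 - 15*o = (o + 3)*(o^2 - 5*o) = (o - 5)*(o + 3)*(o)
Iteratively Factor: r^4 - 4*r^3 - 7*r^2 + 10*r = (r - 5)*(r^3 + r^2 - 2*r) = (r - 5)*(r - 1)*(r^2 + 2*r) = (r - 5)*(r - 1)*(r + 2)*(r)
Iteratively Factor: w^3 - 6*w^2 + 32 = (w + 2)*(w^2 - 8*w + 16) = (w - 4)*(w + 2)*(w - 4)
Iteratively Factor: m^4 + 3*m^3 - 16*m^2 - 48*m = (m)*(m^3 + 3*m^2 - 16*m - 48) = m*(m + 3)*(m^2 - 16) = m*(m + 3)*(m + 4)*(m - 4)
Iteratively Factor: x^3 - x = (x)*(x^2 - 1) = x*(x + 1)*(x - 1)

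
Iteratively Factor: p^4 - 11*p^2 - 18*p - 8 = (p + 1)*(p^3 - p^2 - 10*p - 8) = (p - 4)*(p + 1)*(p^2 + 3*p + 2) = (p - 4)*(p + 1)*(p + 2)*(p + 1)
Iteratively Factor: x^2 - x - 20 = (x - 5)*(x + 4)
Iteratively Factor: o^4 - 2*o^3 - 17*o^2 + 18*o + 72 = (o - 4)*(o^3 + 2*o^2 - 9*o - 18) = (o - 4)*(o + 2)*(o^2 - 9) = (o - 4)*(o + 2)*(o + 3)*(o - 3)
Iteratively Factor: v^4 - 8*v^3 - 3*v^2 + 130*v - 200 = (v + 4)*(v^3 - 12*v^2 + 45*v - 50) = (v - 5)*(v + 4)*(v^2 - 7*v + 10) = (v - 5)^2*(v + 4)*(v - 2)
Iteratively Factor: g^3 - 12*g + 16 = (g + 4)*(g^2 - 4*g + 4) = (g - 2)*(g + 4)*(g - 2)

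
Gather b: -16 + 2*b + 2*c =2*b + 2*c - 16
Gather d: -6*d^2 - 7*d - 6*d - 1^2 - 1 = -6*d^2 - 13*d - 2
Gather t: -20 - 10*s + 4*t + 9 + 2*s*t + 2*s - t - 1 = -8*s + t*(2*s + 3) - 12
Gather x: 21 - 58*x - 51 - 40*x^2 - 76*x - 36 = -40*x^2 - 134*x - 66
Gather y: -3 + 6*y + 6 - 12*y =3 - 6*y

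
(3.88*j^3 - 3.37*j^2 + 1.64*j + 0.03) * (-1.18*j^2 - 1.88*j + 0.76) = -4.5784*j^5 - 3.3178*j^4 + 7.3492*j^3 - 5.6798*j^2 + 1.19*j + 0.0228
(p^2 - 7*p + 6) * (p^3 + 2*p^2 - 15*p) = p^5 - 5*p^4 - 23*p^3 + 117*p^2 - 90*p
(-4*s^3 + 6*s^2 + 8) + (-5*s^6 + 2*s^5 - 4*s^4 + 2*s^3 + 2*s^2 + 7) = -5*s^6 + 2*s^5 - 4*s^4 - 2*s^3 + 8*s^2 + 15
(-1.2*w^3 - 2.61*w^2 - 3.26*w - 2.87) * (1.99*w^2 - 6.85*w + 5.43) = -2.388*w^5 + 3.0261*w^4 + 4.8751*w^3 + 2.4474*w^2 + 1.9577*w - 15.5841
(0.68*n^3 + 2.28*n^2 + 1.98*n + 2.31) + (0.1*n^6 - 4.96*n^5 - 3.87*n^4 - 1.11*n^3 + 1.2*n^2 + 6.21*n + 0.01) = 0.1*n^6 - 4.96*n^5 - 3.87*n^4 - 0.43*n^3 + 3.48*n^2 + 8.19*n + 2.32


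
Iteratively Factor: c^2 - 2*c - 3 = (c + 1)*(c - 3)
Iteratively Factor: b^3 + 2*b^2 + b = (b + 1)*(b^2 + b) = (b + 1)^2*(b)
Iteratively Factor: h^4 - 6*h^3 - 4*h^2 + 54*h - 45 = (h - 3)*(h^3 - 3*h^2 - 13*h + 15) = (h - 3)*(h + 3)*(h^2 - 6*h + 5) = (h - 3)*(h - 1)*(h + 3)*(h - 5)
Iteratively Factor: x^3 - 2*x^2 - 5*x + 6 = (x - 3)*(x^2 + x - 2) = (x - 3)*(x + 2)*(x - 1)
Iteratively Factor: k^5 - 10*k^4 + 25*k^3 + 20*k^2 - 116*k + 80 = (k + 2)*(k^4 - 12*k^3 + 49*k^2 - 78*k + 40) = (k - 4)*(k + 2)*(k^3 - 8*k^2 + 17*k - 10) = (k - 4)*(k - 2)*(k + 2)*(k^2 - 6*k + 5) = (k - 4)*(k - 2)*(k - 1)*(k + 2)*(k - 5)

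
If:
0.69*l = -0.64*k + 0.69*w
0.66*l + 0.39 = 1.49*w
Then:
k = 0.637073863636364 - 1.35582386363636*w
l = 2.25757575757576*w - 0.590909090909091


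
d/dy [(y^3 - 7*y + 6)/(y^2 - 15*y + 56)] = (y^4 - 30*y^3 + 175*y^2 - 12*y - 302)/(y^4 - 30*y^3 + 337*y^2 - 1680*y + 3136)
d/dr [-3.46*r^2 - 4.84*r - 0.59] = -6.92*r - 4.84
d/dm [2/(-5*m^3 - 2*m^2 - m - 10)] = 2*(15*m^2 + 4*m + 1)/(5*m^3 + 2*m^2 + m + 10)^2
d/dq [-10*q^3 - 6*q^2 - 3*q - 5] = -30*q^2 - 12*q - 3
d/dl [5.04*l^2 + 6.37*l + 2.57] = 10.08*l + 6.37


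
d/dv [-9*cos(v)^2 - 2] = 9*sin(2*v)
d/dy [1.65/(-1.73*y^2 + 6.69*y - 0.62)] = (5.709*y - 11.0385)/(1.73*y^2 - 6.69*y + 0.62)^2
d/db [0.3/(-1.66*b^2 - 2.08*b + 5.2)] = (0.996*b + 0.624)/(1.66*b^2 + 2.08*b - 5.2)^2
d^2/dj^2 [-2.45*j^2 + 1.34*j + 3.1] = -4.90000000000000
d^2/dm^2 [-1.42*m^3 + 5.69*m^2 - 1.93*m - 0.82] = 11.38 - 8.52*m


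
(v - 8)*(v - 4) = v^2 - 12*v + 32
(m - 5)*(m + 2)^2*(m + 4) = m^4 + 3*m^3 - 20*m^2 - 84*m - 80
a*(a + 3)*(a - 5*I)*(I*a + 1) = I*a^4 + 6*a^3 + 3*I*a^3 + 18*a^2 - 5*I*a^2 - 15*I*a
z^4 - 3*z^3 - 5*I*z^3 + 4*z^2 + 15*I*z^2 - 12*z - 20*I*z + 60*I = (z - 3)*(z - 5*I)*(z - 2*I)*(z + 2*I)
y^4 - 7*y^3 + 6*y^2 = y^2*(y - 6)*(y - 1)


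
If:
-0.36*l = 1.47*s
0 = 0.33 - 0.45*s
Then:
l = -2.99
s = 0.73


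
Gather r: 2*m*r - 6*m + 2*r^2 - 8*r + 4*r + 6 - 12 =-6*m + 2*r^2 + r*(2*m - 4) - 6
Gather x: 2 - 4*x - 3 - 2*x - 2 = -6*x - 3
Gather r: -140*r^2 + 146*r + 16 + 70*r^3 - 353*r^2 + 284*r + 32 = 70*r^3 - 493*r^2 + 430*r + 48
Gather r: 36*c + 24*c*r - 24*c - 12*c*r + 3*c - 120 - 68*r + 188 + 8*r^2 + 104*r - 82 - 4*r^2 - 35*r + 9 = 15*c + 4*r^2 + r*(12*c + 1) - 5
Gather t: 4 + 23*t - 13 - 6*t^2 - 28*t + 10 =-6*t^2 - 5*t + 1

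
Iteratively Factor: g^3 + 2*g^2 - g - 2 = (g - 1)*(g^2 + 3*g + 2) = (g - 1)*(g + 1)*(g + 2)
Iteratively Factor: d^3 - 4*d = (d)*(d^2 - 4) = d*(d + 2)*(d - 2)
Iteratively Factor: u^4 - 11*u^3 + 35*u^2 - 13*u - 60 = (u + 1)*(u^3 - 12*u^2 + 47*u - 60) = (u - 4)*(u + 1)*(u^2 - 8*u + 15) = (u - 5)*(u - 4)*(u + 1)*(u - 3)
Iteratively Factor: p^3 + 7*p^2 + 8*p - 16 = (p - 1)*(p^2 + 8*p + 16) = (p - 1)*(p + 4)*(p + 4)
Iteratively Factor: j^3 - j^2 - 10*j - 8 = (j + 2)*(j^2 - 3*j - 4) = (j - 4)*(j + 2)*(j + 1)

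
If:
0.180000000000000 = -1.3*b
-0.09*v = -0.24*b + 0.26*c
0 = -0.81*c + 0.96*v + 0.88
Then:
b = -0.14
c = 0.15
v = -0.79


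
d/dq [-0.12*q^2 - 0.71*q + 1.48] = -0.24*q - 0.71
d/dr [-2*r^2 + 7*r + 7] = 7 - 4*r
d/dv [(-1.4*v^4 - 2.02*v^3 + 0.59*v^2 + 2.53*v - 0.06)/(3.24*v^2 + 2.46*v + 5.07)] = (-9.072*v^5 - 16.8768*v^4 - 38.3304*v^3 - 37.47*v^2 + 6.3714*v + 12.9747)/(10.4976*v^4 + 15.9408*v^3 + 38.9052*v^2 + 24.9444*v + 25.7049)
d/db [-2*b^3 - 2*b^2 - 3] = 2*b*(-3*b - 2)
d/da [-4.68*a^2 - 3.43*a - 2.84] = -9.36*a - 3.43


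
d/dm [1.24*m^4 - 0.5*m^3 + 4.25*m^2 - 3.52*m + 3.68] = 4.96*m^3 - 1.5*m^2 + 8.5*m - 3.52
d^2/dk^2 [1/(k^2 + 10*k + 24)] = 2*(-k^2 - 10*k + 4*(k + 5)^2 - 24)/(k^2 + 10*k + 24)^3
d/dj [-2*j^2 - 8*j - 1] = -4*j - 8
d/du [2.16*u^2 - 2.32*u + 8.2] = 4.32*u - 2.32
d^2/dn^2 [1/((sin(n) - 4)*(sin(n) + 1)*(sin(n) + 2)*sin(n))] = (-16*sin(n)^4 + 39*sin(n)^3 + 92*sin(n)^2 - 240*sin(n) - 344 + 232/sin(n) + 352/sin(n)^2 + 128/sin(n)^3)/((sin(n) - 4)^3*(sin(n) + 1)^2*(sin(n) + 2)^3)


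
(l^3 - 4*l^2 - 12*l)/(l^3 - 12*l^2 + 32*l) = (l^2 - 4*l - 12)/(l^2 - 12*l + 32)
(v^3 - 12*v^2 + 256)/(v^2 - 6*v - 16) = (v^2 - 4*v - 32)/(v + 2)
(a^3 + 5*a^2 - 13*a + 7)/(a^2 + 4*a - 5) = (a^2 + 6*a - 7)/(a + 5)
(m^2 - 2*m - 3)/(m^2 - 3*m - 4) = (m - 3)/(m - 4)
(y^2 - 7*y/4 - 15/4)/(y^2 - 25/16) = 4*(y - 3)/(4*y - 5)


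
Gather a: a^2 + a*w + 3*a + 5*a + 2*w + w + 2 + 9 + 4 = a^2 + a*(w + 8) + 3*w + 15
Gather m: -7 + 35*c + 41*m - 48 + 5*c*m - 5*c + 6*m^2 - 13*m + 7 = 30*c + 6*m^2 + m*(5*c + 28) - 48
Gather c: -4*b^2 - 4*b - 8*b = -4*b^2 - 12*b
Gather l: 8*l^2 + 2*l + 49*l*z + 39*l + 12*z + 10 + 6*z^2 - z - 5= 8*l^2 + l*(49*z + 41) + 6*z^2 + 11*z + 5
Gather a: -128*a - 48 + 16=-128*a - 32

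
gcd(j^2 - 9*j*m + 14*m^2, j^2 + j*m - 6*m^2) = j - 2*m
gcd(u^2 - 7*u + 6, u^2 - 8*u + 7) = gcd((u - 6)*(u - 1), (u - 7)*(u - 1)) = u - 1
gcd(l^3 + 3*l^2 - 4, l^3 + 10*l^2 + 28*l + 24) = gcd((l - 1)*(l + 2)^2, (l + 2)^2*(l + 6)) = l^2 + 4*l + 4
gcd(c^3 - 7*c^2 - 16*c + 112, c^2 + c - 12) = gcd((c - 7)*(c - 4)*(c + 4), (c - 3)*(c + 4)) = c + 4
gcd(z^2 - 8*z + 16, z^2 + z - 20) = z - 4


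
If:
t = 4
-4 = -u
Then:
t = 4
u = 4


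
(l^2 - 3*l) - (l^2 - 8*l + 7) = 5*l - 7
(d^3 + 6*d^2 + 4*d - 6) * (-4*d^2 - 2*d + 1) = -4*d^5 - 26*d^4 - 27*d^3 + 22*d^2 + 16*d - 6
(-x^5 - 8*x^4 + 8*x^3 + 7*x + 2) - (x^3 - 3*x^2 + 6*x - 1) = -x^5 - 8*x^4 + 7*x^3 + 3*x^2 + x + 3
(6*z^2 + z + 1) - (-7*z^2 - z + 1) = 13*z^2 + 2*z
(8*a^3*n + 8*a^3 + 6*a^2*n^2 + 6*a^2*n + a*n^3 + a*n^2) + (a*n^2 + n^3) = 8*a^3*n + 8*a^3 + 6*a^2*n^2 + 6*a^2*n + a*n^3 + 2*a*n^2 + n^3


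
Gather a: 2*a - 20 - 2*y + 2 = 2*a - 2*y - 18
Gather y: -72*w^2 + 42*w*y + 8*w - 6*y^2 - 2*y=-72*w^2 + 8*w - 6*y^2 + y*(42*w - 2)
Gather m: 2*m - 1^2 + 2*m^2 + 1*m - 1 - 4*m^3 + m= -4*m^3 + 2*m^2 + 4*m - 2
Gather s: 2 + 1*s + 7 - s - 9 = 0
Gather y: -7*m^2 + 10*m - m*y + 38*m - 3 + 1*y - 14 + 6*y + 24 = -7*m^2 + 48*m + y*(7 - m) + 7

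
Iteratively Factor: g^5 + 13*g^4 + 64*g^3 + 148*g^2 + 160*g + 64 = (g + 1)*(g^4 + 12*g^3 + 52*g^2 + 96*g + 64) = (g + 1)*(g + 4)*(g^3 + 8*g^2 + 20*g + 16) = (g + 1)*(g + 2)*(g + 4)*(g^2 + 6*g + 8) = (g + 1)*(g + 2)^2*(g + 4)*(g + 4)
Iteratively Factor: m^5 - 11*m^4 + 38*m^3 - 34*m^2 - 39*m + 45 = (m - 3)*(m^4 - 8*m^3 + 14*m^2 + 8*m - 15) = (m - 3)*(m + 1)*(m^3 - 9*m^2 + 23*m - 15) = (m - 5)*(m - 3)*(m + 1)*(m^2 - 4*m + 3) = (m - 5)*(m - 3)^2*(m + 1)*(m - 1)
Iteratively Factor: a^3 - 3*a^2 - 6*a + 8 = (a - 4)*(a^2 + a - 2) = (a - 4)*(a - 1)*(a + 2)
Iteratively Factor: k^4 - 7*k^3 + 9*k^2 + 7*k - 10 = (k - 5)*(k^3 - 2*k^2 - k + 2) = (k - 5)*(k - 2)*(k^2 - 1) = (k - 5)*(k - 2)*(k + 1)*(k - 1)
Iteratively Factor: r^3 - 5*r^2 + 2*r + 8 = (r + 1)*(r^2 - 6*r + 8) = (r - 2)*(r + 1)*(r - 4)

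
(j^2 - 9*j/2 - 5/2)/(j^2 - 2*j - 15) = (j + 1/2)/(j + 3)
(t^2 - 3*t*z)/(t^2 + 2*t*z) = (t - 3*z)/(t + 2*z)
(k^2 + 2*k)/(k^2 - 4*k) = (k + 2)/(k - 4)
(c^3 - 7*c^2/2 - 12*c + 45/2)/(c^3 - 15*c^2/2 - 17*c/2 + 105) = (2*c^2 + 3*c - 9)/(2*c^2 - 5*c - 42)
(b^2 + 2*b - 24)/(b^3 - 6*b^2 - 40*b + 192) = 1/(b - 8)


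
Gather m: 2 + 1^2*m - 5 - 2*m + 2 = -m - 1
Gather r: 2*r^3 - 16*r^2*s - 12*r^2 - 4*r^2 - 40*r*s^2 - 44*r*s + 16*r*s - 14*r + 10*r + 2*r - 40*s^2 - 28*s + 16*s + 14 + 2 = 2*r^3 + r^2*(-16*s - 16) + r*(-40*s^2 - 28*s - 2) - 40*s^2 - 12*s + 16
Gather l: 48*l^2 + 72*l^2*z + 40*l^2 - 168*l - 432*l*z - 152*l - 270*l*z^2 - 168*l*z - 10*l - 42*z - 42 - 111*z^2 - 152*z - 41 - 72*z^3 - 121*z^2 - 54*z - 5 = l^2*(72*z + 88) + l*(-270*z^2 - 600*z - 330) - 72*z^3 - 232*z^2 - 248*z - 88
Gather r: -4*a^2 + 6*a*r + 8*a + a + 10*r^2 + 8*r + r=-4*a^2 + 9*a + 10*r^2 + r*(6*a + 9)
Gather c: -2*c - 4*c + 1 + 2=3 - 6*c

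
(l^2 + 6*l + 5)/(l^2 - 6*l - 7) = (l + 5)/(l - 7)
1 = 1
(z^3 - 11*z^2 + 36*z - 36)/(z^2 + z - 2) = (z^3 - 11*z^2 + 36*z - 36)/(z^2 + z - 2)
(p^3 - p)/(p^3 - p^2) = (p + 1)/p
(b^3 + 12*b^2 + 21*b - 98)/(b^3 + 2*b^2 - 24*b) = (b^3 + 12*b^2 + 21*b - 98)/(b*(b^2 + 2*b - 24))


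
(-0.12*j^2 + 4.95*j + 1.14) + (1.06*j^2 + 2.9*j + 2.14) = 0.94*j^2 + 7.85*j + 3.28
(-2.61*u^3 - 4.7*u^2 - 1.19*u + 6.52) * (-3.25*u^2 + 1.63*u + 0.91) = 8.4825*u^5 + 11.0207*u^4 - 6.1686*u^3 - 27.4067*u^2 + 9.5447*u + 5.9332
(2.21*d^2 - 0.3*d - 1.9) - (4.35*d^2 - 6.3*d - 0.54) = -2.14*d^2 + 6.0*d - 1.36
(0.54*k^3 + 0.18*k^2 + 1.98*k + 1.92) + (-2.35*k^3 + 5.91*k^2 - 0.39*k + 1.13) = -1.81*k^3 + 6.09*k^2 + 1.59*k + 3.05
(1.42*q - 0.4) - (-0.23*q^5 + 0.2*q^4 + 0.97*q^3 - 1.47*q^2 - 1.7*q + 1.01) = 0.23*q^5 - 0.2*q^4 - 0.97*q^3 + 1.47*q^2 + 3.12*q - 1.41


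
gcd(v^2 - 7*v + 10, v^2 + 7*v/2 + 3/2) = 1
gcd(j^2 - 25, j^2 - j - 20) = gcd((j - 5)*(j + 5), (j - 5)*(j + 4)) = j - 5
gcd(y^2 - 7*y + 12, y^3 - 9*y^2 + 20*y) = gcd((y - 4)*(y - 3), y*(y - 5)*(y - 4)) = y - 4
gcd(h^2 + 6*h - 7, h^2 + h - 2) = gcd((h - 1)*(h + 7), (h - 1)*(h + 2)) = h - 1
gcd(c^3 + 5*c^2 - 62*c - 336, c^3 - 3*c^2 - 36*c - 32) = c - 8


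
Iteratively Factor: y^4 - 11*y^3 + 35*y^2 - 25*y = (y)*(y^3 - 11*y^2 + 35*y - 25) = y*(y - 1)*(y^2 - 10*y + 25) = y*(y - 5)*(y - 1)*(y - 5)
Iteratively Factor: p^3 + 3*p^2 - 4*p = (p - 1)*(p^2 + 4*p) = (p - 1)*(p + 4)*(p)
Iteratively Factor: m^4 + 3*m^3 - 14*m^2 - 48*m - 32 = (m + 4)*(m^3 - m^2 - 10*m - 8) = (m + 2)*(m + 4)*(m^2 - 3*m - 4) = (m - 4)*(m + 2)*(m + 4)*(m + 1)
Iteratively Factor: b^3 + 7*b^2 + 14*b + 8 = (b + 4)*(b^2 + 3*b + 2) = (b + 2)*(b + 4)*(b + 1)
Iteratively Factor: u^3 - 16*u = (u + 4)*(u^2 - 4*u) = u*(u + 4)*(u - 4)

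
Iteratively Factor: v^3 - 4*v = (v + 2)*(v^2 - 2*v) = (v - 2)*(v + 2)*(v)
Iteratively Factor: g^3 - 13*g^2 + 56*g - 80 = (g - 4)*(g^2 - 9*g + 20) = (g - 5)*(g - 4)*(g - 4)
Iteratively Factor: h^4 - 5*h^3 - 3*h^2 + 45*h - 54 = (h - 3)*(h^3 - 2*h^2 - 9*h + 18) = (h - 3)^2*(h^2 + h - 6) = (h - 3)^2*(h + 3)*(h - 2)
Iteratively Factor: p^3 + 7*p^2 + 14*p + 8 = (p + 4)*(p^2 + 3*p + 2) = (p + 2)*(p + 4)*(p + 1)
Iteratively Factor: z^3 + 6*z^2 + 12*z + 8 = (z + 2)*(z^2 + 4*z + 4) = (z + 2)^2*(z + 2)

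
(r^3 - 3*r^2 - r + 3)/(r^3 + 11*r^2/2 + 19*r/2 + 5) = 2*(r^2 - 4*r + 3)/(2*r^2 + 9*r + 10)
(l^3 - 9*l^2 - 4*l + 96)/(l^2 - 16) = (l^2 - 5*l - 24)/(l + 4)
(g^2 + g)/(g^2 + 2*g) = (g + 1)/(g + 2)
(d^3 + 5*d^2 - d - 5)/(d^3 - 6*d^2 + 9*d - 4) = (d^2 + 6*d + 5)/(d^2 - 5*d + 4)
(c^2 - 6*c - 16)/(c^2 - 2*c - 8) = (c - 8)/(c - 4)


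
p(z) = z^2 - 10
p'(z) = 2*z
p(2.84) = -1.93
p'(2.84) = 5.68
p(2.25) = -4.94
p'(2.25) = 4.50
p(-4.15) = 7.22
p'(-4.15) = -8.30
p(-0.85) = -9.28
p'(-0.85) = -1.70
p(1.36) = -8.15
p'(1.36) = 2.72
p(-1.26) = -8.41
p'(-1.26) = -2.52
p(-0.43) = -9.82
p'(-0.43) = -0.86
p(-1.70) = -7.11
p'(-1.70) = -3.40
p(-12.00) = 134.00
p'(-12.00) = -24.00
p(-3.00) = -1.00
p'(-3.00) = -6.00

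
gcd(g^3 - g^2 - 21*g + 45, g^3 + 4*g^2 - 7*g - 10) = g + 5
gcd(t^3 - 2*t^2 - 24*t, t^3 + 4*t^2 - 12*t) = t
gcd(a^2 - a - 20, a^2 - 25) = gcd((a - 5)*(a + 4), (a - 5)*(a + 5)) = a - 5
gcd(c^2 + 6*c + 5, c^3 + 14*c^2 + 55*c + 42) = c + 1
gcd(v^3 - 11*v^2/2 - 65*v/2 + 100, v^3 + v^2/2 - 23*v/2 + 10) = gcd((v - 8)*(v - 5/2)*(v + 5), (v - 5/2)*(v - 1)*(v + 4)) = v - 5/2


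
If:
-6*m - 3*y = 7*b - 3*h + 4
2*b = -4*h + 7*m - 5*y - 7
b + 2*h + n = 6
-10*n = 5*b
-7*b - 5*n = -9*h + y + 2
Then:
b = 677/142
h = 1027/568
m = -985/568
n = -677/284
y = -4079/568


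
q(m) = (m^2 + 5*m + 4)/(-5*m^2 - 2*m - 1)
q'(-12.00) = 0.01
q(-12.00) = -0.13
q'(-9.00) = 0.01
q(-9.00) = -0.10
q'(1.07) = 0.89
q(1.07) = -1.18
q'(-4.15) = 0.04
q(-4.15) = -0.01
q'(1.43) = 0.53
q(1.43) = -0.94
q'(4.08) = 0.06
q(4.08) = -0.44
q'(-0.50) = -6.56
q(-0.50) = -1.40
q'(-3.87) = 0.04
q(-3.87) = 0.01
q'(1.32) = 0.61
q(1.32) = -1.00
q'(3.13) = 0.11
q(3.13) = -0.52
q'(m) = (2*m + 5)/(-5*m^2 - 2*m - 1) + (10*m + 2)*(m^2 + 5*m + 4)/(-5*m^2 - 2*m - 1)^2 = (23*m^2 + 38*m + 3)/(25*m^4 + 20*m^3 + 14*m^2 + 4*m + 1)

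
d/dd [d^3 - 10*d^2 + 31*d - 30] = 3*d^2 - 20*d + 31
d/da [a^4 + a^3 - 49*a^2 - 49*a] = 4*a^3 + 3*a^2 - 98*a - 49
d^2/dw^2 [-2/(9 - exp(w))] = 2*(exp(w) + 9)*exp(w)/(exp(w) - 9)^3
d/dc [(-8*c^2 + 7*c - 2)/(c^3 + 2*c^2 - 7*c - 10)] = 2*(4*c^4 - 7*c^3 + 24*c^2 + 84*c - 42)/(c^6 + 4*c^5 - 10*c^4 - 48*c^3 + 9*c^2 + 140*c + 100)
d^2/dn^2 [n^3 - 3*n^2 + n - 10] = 6*n - 6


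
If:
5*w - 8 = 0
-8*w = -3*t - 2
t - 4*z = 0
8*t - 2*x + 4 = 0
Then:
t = 18/5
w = 8/5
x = 82/5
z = 9/10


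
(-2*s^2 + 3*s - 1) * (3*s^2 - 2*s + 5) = -6*s^4 + 13*s^3 - 19*s^2 + 17*s - 5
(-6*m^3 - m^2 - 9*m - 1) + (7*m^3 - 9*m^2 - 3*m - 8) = m^3 - 10*m^2 - 12*m - 9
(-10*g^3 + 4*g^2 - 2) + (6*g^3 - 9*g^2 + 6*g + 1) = -4*g^3 - 5*g^2 + 6*g - 1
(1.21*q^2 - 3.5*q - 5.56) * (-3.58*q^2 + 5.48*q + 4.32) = -4.3318*q^4 + 19.1608*q^3 + 5.952*q^2 - 45.5888*q - 24.0192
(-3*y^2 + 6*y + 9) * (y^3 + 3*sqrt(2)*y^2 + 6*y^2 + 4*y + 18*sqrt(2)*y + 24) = -3*y^5 - 9*sqrt(2)*y^4 - 12*y^4 - 36*sqrt(2)*y^3 + 33*y^3 + 6*y^2 + 135*sqrt(2)*y^2 + 180*y + 162*sqrt(2)*y + 216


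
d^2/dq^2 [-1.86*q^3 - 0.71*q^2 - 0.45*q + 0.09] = -11.16*q - 1.42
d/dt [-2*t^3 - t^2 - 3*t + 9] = -6*t^2 - 2*t - 3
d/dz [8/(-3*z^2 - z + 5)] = 8*(6*z + 1)/(3*z^2 + z - 5)^2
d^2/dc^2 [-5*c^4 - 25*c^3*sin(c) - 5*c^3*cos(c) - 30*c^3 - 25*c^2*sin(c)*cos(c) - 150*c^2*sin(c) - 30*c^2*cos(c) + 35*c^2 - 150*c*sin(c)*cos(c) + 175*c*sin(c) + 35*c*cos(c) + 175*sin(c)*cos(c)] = 25*c^3*sin(c) + 5*c^3*cos(c) + 180*c^2*sin(c) + 50*c^2*sin(2*c) - 120*c^2*cos(c) - 60*c^2 - 205*c*sin(c) + 300*c*sin(2*c) - 665*c*cos(c) - 100*c*cos(2*c) - 180*c - 370*sin(c) - 375*sin(2*c) + 290*cos(c) - 300*cos(2*c) + 70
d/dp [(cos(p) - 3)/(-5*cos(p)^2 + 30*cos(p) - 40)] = (sin(p)^2 + 6*cos(p) - 11)*sin(p)/(5*(cos(p)^2 - 6*cos(p) + 8)^2)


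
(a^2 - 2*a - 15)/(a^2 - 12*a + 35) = (a + 3)/(a - 7)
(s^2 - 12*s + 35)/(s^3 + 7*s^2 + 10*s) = (s^2 - 12*s + 35)/(s*(s^2 + 7*s + 10))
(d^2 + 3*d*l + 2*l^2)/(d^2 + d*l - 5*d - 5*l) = (d + 2*l)/(d - 5)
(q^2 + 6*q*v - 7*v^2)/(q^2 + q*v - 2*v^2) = (q + 7*v)/(q + 2*v)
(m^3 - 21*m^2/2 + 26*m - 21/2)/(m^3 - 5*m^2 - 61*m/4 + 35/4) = 2*(m - 3)/(2*m + 5)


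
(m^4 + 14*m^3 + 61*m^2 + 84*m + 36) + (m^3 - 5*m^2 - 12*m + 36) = m^4 + 15*m^3 + 56*m^2 + 72*m + 72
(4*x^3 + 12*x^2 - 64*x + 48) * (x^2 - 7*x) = 4*x^5 - 16*x^4 - 148*x^3 + 496*x^2 - 336*x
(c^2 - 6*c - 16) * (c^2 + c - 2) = c^4 - 5*c^3 - 24*c^2 - 4*c + 32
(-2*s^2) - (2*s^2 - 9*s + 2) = -4*s^2 + 9*s - 2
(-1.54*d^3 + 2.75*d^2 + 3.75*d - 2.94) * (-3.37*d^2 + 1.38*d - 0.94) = 5.1898*d^5 - 11.3927*d^4 - 7.3949*d^3 + 12.4978*d^2 - 7.5822*d + 2.7636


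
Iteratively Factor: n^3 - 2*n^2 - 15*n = (n - 5)*(n^2 + 3*n) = n*(n - 5)*(n + 3)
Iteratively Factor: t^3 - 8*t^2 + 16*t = (t - 4)*(t^2 - 4*t) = t*(t - 4)*(t - 4)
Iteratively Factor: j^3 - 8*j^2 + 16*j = (j - 4)*(j^2 - 4*j) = j*(j - 4)*(j - 4)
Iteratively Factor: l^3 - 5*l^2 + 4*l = (l - 4)*(l^2 - l) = l*(l - 4)*(l - 1)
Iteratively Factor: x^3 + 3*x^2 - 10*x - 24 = (x + 4)*(x^2 - x - 6) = (x + 2)*(x + 4)*(x - 3)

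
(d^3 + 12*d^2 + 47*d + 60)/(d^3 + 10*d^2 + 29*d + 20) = (d + 3)/(d + 1)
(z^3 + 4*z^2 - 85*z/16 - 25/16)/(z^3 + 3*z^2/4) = (16*z^3 + 64*z^2 - 85*z - 25)/(4*z^2*(4*z + 3))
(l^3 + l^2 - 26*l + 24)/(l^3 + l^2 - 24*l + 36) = (l^2 - 5*l + 4)/(l^2 - 5*l + 6)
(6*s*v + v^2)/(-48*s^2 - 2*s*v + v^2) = -v/(8*s - v)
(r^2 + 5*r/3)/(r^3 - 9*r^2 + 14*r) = (r + 5/3)/(r^2 - 9*r + 14)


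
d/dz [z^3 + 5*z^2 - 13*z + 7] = 3*z^2 + 10*z - 13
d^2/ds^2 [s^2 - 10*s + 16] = 2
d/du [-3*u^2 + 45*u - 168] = 45 - 6*u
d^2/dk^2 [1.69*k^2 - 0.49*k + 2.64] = 3.38000000000000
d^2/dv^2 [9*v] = 0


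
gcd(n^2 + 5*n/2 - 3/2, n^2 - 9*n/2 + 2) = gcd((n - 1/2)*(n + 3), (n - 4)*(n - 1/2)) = n - 1/2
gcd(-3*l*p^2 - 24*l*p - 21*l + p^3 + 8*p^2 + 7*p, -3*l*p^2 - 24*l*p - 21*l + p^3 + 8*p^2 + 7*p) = -3*l*p^2 - 24*l*p - 21*l + p^3 + 8*p^2 + 7*p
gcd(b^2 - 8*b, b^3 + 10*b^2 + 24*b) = b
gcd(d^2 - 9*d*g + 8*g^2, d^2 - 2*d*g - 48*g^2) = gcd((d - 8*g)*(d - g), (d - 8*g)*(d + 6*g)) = d - 8*g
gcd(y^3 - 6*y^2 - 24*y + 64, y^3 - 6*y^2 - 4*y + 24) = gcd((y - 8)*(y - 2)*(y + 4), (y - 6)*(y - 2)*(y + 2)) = y - 2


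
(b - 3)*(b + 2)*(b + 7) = b^3 + 6*b^2 - 13*b - 42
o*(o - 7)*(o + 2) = o^3 - 5*o^2 - 14*o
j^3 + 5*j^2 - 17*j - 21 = (j - 3)*(j + 1)*(j + 7)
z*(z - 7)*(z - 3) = z^3 - 10*z^2 + 21*z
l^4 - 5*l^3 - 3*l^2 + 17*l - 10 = (l - 5)*(l - 1)^2*(l + 2)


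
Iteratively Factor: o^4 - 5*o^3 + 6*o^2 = (o)*(o^3 - 5*o^2 + 6*o) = o^2*(o^2 - 5*o + 6) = o^2*(o - 3)*(o - 2)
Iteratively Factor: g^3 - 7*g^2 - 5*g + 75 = (g - 5)*(g^2 - 2*g - 15) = (g - 5)^2*(g + 3)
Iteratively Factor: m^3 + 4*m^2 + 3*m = (m + 1)*(m^2 + 3*m) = m*(m + 1)*(m + 3)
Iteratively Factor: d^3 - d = (d - 1)*(d^2 + d) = d*(d - 1)*(d + 1)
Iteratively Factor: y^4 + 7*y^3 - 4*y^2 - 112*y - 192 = (y + 3)*(y^3 + 4*y^2 - 16*y - 64) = (y + 3)*(y + 4)*(y^2 - 16) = (y + 3)*(y + 4)^2*(y - 4)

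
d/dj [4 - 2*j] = -2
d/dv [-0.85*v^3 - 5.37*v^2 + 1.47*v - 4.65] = -2.55*v^2 - 10.74*v + 1.47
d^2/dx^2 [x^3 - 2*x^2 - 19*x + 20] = 6*x - 4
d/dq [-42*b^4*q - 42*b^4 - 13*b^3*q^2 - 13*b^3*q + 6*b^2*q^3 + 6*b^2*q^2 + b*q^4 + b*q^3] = b*(-42*b^3 - 26*b^2*q - 13*b^2 + 18*b*q^2 + 12*b*q + 4*q^3 + 3*q^2)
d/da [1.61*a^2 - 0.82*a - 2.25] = 3.22*a - 0.82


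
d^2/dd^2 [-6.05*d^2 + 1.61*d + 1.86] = -12.1000000000000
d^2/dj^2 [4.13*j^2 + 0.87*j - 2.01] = 8.26000000000000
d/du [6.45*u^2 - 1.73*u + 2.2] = 12.9*u - 1.73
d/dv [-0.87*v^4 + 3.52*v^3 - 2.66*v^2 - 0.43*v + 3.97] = -3.48*v^3 + 10.56*v^2 - 5.32*v - 0.43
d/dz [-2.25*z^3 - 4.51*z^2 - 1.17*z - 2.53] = -6.75*z^2 - 9.02*z - 1.17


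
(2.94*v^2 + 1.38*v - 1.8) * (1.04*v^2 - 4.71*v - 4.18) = 3.0576*v^4 - 12.4122*v^3 - 20.661*v^2 + 2.7096*v + 7.524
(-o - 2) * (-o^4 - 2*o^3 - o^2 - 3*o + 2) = o^5 + 4*o^4 + 5*o^3 + 5*o^2 + 4*o - 4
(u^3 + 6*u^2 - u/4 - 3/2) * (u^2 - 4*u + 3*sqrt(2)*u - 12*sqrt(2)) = u^5 + 2*u^4 + 3*sqrt(2)*u^4 - 97*u^3/4 + 6*sqrt(2)*u^3 - 291*sqrt(2)*u^2/4 - u^2/2 - 3*sqrt(2)*u/2 + 6*u + 18*sqrt(2)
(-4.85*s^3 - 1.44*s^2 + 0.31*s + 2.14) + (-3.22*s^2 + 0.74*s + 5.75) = -4.85*s^3 - 4.66*s^2 + 1.05*s + 7.89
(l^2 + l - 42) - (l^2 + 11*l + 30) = -10*l - 72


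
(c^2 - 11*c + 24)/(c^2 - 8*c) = (c - 3)/c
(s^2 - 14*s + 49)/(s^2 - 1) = (s^2 - 14*s + 49)/(s^2 - 1)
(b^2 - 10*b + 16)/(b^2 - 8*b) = (b - 2)/b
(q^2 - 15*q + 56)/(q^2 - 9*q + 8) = (q - 7)/(q - 1)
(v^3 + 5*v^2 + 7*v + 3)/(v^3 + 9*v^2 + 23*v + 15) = (v + 1)/(v + 5)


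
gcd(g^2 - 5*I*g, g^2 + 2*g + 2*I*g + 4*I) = 1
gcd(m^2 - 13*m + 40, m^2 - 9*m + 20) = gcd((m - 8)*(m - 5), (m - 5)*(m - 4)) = m - 5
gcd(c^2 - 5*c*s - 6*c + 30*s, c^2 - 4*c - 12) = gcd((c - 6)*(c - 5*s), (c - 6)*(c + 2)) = c - 6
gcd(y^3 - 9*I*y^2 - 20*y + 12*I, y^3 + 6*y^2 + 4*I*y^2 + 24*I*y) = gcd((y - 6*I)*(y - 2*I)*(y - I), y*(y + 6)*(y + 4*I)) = 1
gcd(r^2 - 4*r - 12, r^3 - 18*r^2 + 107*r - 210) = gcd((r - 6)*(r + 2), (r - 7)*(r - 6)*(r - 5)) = r - 6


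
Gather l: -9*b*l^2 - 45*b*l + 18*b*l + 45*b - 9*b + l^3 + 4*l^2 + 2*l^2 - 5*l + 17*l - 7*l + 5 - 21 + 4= 36*b + l^3 + l^2*(6 - 9*b) + l*(5 - 27*b) - 12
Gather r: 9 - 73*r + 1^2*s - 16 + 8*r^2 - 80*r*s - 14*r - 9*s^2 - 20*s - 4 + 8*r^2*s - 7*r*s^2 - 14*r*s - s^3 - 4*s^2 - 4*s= r^2*(8*s + 8) + r*(-7*s^2 - 94*s - 87) - s^3 - 13*s^2 - 23*s - 11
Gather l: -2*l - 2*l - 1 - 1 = -4*l - 2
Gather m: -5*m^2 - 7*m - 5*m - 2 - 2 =-5*m^2 - 12*m - 4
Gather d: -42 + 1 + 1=-40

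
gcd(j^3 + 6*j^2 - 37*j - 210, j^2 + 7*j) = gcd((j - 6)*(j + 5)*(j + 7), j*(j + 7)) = j + 7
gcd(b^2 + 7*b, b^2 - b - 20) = 1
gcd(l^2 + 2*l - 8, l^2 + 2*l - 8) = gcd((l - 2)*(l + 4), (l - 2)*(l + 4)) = l^2 + 2*l - 8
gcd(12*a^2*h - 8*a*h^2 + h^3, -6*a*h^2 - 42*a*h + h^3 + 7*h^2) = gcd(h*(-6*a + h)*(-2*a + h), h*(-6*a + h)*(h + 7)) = 6*a*h - h^2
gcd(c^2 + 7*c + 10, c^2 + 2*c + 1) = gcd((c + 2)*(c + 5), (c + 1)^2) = 1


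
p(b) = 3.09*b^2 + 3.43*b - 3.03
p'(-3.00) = -15.11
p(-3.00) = 14.49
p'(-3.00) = -15.11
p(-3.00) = 14.49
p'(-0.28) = 1.70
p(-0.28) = -3.75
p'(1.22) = 10.97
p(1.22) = 5.75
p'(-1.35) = -4.91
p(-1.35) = -2.03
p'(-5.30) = -29.32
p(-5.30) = 65.59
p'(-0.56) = -0.03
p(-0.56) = -3.98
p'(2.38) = 18.14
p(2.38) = 22.64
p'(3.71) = 26.36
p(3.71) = 52.23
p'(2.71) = 20.18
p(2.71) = 28.96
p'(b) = 6.18*b + 3.43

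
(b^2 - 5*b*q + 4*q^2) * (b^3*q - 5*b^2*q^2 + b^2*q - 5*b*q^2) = b^5*q - 10*b^4*q^2 + b^4*q + 29*b^3*q^3 - 10*b^3*q^2 - 20*b^2*q^4 + 29*b^2*q^3 - 20*b*q^4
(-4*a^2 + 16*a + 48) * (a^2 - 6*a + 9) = -4*a^4 + 40*a^3 - 84*a^2 - 144*a + 432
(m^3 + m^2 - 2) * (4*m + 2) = 4*m^4 + 6*m^3 + 2*m^2 - 8*m - 4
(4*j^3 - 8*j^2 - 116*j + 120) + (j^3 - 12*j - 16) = 5*j^3 - 8*j^2 - 128*j + 104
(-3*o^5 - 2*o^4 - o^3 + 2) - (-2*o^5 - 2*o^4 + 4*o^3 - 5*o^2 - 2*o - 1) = -o^5 - 5*o^3 + 5*o^2 + 2*o + 3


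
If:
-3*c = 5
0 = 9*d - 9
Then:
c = -5/3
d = 1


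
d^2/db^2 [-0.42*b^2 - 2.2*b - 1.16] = -0.840000000000000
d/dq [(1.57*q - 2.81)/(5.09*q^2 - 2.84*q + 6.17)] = (-7.9913*q^2 + 28.6058*q + 1.7065)/(25.9081*q^4 - 28.9112*q^3 + 70.8762*q^2 - 35.0456*q + 38.0689)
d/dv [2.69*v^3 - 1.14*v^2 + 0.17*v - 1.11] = 8.07*v^2 - 2.28*v + 0.17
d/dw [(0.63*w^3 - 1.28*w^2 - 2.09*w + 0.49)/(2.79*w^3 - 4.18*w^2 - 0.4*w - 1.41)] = (0.937800000000001*w^4 + 11.1582*w^3 - 14.9904*w^2 + 7.706*w + 3.1429)/(7.7841*w^6 - 23.3244*w^5 + 15.2404*w^4 - 4.5238*w^3 + 11.9476*w^2 + 1.128*w + 1.9881)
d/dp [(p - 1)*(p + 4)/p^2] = (8 - 3*p)/p^3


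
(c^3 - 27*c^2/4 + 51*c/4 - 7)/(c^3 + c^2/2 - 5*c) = (4*c^3 - 27*c^2 + 51*c - 28)/(2*c*(2*c^2 + c - 10))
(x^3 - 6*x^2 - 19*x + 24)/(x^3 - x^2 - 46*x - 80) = (x^2 + 2*x - 3)/(x^2 + 7*x + 10)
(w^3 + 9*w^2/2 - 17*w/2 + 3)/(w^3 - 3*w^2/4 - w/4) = 2*(2*w^2 + 11*w - 6)/(w*(4*w + 1))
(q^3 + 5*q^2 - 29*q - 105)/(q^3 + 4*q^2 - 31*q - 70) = (q + 3)/(q + 2)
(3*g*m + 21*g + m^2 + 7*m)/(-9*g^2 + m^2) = (-m - 7)/(3*g - m)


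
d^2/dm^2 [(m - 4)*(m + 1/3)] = 2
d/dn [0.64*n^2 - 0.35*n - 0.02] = 1.28*n - 0.35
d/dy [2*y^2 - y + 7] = 4*y - 1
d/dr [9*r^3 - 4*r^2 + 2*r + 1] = 27*r^2 - 8*r + 2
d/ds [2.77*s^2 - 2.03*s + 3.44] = 5.54*s - 2.03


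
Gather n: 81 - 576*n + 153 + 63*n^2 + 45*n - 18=63*n^2 - 531*n + 216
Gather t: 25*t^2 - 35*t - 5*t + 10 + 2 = 25*t^2 - 40*t + 12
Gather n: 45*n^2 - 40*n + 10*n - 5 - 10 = 45*n^2 - 30*n - 15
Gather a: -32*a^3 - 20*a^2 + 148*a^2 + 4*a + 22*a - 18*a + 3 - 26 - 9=-32*a^3 + 128*a^2 + 8*a - 32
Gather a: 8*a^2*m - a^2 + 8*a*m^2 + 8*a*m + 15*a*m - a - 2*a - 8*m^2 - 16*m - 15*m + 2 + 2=a^2*(8*m - 1) + a*(8*m^2 + 23*m - 3) - 8*m^2 - 31*m + 4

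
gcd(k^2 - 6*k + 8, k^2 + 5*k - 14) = k - 2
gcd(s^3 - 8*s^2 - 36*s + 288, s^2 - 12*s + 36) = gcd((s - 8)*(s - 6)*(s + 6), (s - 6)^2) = s - 6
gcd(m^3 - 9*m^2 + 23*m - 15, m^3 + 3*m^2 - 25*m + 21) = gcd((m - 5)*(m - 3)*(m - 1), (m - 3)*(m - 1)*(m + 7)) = m^2 - 4*m + 3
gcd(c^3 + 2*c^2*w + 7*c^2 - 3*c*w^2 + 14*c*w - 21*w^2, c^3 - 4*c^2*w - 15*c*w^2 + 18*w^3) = -c^2 - 2*c*w + 3*w^2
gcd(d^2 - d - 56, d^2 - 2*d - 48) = d - 8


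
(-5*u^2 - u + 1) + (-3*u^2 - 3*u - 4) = -8*u^2 - 4*u - 3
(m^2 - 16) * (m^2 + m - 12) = m^4 + m^3 - 28*m^2 - 16*m + 192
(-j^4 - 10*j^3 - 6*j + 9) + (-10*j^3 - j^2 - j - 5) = -j^4 - 20*j^3 - j^2 - 7*j + 4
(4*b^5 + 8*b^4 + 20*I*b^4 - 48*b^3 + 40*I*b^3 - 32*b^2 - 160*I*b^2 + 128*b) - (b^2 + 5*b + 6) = 4*b^5 + 8*b^4 + 20*I*b^4 - 48*b^3 + 40*I*b^3 - 33*b^2 - 160*I*b^2 + 123*b - 6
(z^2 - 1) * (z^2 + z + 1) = z^4 + z^3 - z - 1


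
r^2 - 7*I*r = r*(r - 7*I)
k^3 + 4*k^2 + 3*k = k*(k + 1)*(k + 3)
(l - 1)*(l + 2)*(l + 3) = l^3 + 4*l^2 + l - 6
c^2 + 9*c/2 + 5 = (c + 2)*(c + 5/2)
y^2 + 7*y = y*(y + 7)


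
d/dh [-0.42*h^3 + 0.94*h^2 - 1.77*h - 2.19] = -1.26*h^2 + 1.88*h - 1.77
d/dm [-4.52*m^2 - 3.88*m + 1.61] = -9.04*m - 3.88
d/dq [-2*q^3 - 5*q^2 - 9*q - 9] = -6*q^2 - 10*q - 9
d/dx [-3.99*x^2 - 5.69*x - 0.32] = -7.98*x - 5.69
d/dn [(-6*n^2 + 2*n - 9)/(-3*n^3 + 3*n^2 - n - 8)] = (-18*n^4 + 12*n^3 - 81*n^2 + 150*n - 25)/(9*n^6 - 18*n^5 + 15*n^4 + 42*n^3 - 47*n^2 + 16*n + 64)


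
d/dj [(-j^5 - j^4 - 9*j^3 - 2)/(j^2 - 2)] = j*(-3*j^5 - 2*j^4 + j^3 + 8*j^2 + 54*j + 4)/(j^4 - 4*j^2 + 4)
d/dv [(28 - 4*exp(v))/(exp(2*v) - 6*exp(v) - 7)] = 4*exp(v)/(exp(2*v) + 2*exp(v) + 1)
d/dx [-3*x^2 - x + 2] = -6*x - 1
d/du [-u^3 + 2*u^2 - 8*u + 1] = -3*u^2 + 4*u - 8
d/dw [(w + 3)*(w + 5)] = 2*w + 8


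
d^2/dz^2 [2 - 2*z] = 0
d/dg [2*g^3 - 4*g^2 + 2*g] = 6*g^2 - 8*g + 2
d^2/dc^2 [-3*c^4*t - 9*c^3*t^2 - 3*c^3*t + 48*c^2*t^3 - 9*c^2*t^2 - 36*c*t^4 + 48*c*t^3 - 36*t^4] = 6*t*(-6*c^2 - 9*c*t - 3*c + 16*t^2 - 3*t)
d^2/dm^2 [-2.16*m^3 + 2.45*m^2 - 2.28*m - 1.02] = 4.9 - 12.96*m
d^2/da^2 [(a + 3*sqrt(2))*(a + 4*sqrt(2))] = 2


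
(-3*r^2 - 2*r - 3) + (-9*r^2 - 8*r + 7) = -12*r^2 - 10*r + 4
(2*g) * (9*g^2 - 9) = 18*g^3 - 18*g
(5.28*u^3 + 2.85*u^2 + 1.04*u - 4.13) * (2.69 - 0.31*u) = -1.6368*u^4 + 13.3197*u^3 + 7.3441*u^2 + 4.0779*u - 11.1097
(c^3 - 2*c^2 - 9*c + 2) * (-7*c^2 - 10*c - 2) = -7*c^5 + 4*c^4 + 81*c^3 + 80*c^2 - 2*c - 4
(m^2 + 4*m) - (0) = m^2 + 4*m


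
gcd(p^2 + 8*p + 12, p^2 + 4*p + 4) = p + 2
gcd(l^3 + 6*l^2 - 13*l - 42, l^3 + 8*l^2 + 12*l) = l + 2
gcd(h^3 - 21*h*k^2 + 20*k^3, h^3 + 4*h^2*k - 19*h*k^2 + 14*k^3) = h - k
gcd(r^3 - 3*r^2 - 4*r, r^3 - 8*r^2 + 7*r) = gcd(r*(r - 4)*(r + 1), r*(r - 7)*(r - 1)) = r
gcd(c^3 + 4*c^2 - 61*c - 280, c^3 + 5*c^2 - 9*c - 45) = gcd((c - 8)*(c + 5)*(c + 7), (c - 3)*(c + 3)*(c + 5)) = c + 5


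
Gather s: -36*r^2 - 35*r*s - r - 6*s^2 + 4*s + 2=-36*r^2 - r - 6*s^2 + s*(4 - 35*r) + 2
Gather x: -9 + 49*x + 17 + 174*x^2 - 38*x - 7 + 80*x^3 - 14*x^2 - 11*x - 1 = 80*x^3 + 160*x^2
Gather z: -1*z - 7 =-z - 7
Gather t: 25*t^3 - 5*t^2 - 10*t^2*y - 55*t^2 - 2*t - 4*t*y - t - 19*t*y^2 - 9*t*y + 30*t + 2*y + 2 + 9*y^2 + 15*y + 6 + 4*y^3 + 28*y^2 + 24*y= 25*t^3 + t^2*(-10*y - 60) + t*(-19*y^2 - 13*y + 27) + 4*y^3 + 37*y^2 + 41*y + 8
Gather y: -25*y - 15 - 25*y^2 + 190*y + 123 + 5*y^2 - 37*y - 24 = -20*y^2 + 128*y + 84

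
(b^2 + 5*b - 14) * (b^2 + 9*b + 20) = b^4 + 14*b^3 + 51*b^2 - 26*b - 280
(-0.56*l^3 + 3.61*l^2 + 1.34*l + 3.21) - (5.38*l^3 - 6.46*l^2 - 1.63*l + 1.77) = -5.94*l^3 + 10.07*l^2 + 2.97*l + 1.44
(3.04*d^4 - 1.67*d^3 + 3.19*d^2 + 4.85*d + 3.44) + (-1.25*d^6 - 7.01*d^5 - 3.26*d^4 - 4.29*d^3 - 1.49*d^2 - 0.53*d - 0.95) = -1.25*d^6 - 7.01*d^5 - 0.22*d^4 - 5.96*d^3 + 1.7*d^2 + 4.32*d + 2.49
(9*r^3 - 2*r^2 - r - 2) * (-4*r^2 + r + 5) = -36*r^5 + 17*r^4 + 47*r^3 - 3*r^2 - 7*r - 10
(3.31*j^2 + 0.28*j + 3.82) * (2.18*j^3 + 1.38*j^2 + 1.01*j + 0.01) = 7.2158*j^5 + 5.1782*j^4 + 12.0571*j^3 + 5.5875*j^2 + 3.861*j + 0.0382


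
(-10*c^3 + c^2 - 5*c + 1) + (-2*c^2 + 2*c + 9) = -10*c^3 - c^2 - 3*c + 10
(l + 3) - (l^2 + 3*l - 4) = -l^2 - 2*l + 7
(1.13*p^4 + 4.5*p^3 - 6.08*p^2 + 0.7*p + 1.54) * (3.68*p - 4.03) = 4.1584*p^5 + 12.0061*p^4 - 40.5094*p^3 + 27.0784*p^2 + 2.8462*p - 6.2062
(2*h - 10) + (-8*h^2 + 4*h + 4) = -8*h^2 + 6*h - 6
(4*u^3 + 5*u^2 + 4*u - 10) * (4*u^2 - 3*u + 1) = 16*u^5 + 8*u^4 + 5*u^3 - 47*u^2 + 34*u - 10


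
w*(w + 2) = w^2 + 2*w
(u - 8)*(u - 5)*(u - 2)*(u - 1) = u^4 - 16*u^3 + 81*u^2 - 146*u + 80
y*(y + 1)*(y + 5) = y^3 + 6*y^2 + 5*y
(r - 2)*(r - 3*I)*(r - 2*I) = r^3 - 2*r^2 - 5*I*r^2 - 6*r + 10*I*r + 12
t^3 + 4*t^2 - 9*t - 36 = (t - 3)*(t + 3)*(t + 4)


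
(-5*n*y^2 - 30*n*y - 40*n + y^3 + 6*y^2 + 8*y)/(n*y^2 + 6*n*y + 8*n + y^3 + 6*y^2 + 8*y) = (-5*n + y)/(n + y)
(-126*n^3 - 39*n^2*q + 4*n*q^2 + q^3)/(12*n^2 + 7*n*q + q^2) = (-42*n^2 + n*q + q^2)/(4*n + q)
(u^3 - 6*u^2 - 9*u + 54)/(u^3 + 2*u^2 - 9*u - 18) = (u - 6)/(u + 2)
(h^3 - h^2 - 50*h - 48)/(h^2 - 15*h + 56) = (h^2 + 7*h + 6)/(h - 7)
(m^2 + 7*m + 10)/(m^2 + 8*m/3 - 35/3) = 3*(m + 2)/(3*m - 7)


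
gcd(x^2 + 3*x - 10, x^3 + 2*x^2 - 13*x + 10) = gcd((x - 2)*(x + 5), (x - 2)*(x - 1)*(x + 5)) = x^2 + 3*x - 10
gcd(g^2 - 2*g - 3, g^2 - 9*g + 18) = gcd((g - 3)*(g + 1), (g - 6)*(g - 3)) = g - 3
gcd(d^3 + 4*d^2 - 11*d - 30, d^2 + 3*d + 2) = d + 2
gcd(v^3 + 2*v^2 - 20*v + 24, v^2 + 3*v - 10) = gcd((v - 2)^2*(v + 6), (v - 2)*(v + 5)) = v - 2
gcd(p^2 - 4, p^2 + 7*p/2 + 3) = p + 2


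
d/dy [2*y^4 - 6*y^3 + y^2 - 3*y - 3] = 8*y^3 - 18*y^2 + 2*y - 3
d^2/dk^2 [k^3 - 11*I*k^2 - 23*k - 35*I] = 6*k - 22*I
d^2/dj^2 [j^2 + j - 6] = 2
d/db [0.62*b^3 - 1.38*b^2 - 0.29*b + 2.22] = 1.86*b^2 - 2.76*b - 0.29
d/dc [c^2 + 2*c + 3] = 2*c + 2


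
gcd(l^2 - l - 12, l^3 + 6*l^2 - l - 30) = l + 3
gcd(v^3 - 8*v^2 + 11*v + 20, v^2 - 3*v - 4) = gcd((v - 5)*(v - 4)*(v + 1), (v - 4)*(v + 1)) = v^2 - 3*v - 4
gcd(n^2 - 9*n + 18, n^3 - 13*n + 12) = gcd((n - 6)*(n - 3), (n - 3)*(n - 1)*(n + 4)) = n - 3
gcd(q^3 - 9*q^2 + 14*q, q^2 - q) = q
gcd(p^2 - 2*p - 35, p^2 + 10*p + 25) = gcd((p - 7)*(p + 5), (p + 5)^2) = p + 5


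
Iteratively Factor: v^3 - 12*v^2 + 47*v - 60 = (v - 3)*(v^2 - 9*v + 20) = (v - 5)*(v - 3)*(v - 4)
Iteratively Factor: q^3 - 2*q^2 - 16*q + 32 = (q - 4)*(q^2 + 2*q - 8) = (q - 4)*(q - 2)*(q + 4)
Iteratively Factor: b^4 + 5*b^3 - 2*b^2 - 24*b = (b)*(b^3 + 5*b^2 - 2*b - 24) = b*(b + 4)*(b^2 + b - 6) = b*(b - 2)*(b + 4)*(b + 3)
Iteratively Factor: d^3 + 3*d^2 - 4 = (d - 1)*(d^2 + 4*d + 4) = (d - 1)*(d + 2)*(d + 2)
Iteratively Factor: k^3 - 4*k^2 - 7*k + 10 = (k - 1)*(k^2 - 3*k - 10) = (k - 1)*(k + 2)*(k - 5)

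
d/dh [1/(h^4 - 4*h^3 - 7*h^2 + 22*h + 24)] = 2*(-2*h^3 + 6*h^2 + 7*h - 11)/(h^4 - 4*h^3 - 7*h^2 + 22*h + 24)^2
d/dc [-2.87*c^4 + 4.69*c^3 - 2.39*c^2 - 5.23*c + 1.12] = -11.48*c^3 + 14.07*c^2 - 4.78*c - 5.23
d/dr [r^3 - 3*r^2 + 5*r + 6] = 3*r^2 - 6*r + 5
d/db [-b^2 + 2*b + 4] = 2 - 2*b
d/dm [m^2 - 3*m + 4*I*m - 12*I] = 2*m - 3 + 4*I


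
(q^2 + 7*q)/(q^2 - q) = (q + 7)/(q - 1)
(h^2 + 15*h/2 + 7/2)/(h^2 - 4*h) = (2*h^2 + 15*h + 7)/(2*h*(h - 4))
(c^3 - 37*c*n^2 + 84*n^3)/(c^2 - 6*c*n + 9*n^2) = (c^2 + 3*c*n - 28*n^2)/(c - 3*n)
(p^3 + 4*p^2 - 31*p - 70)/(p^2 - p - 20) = (p^2 + 9*p + 14)/(p + 4)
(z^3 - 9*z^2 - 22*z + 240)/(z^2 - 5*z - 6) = (z^2 - 3*z - 40)/(z + 1)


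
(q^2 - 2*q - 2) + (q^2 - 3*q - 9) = 2*q^2 - 5*q - 11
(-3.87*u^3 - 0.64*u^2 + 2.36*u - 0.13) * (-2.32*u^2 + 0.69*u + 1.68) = 8.9784*u^5 - 1.1855*u^4 - 12.4184*u^3 + 0.8548*u^2 + 3.8751*u - 0.2184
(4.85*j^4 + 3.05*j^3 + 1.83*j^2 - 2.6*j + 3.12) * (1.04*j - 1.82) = 5.044*j^5 - 5.655*j^4 - 3.6478*j^3 - 6.0346*j^2 + 7.9768*j - 5.6784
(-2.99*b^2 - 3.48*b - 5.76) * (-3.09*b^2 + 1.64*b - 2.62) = 9.2391*b^4 + 5.8496*b^3 + 19.925*b^2 - 0.328799999999999*b + 15.0912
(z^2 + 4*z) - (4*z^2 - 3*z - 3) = -3*z^2 + 7*z + 3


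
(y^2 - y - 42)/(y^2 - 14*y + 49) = (y + 6)/(y - 7)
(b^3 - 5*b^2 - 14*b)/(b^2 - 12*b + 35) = b*(b + 2)/(b - 5)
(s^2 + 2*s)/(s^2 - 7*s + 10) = s*(s + 2)/(s^2 - 7*s + 10)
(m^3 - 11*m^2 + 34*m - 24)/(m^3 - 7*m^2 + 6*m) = (m - 4)/m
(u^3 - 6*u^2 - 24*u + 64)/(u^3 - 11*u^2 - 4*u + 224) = (u - 2)/(u - 7)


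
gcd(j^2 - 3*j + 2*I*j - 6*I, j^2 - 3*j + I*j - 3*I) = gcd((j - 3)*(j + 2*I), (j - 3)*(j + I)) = j - 3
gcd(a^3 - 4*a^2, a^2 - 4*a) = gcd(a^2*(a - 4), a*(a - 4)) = a^2 - 4*a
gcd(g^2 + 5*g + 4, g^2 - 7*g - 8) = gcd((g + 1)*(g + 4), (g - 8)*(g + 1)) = g + 1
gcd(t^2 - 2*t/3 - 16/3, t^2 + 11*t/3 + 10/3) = t + 2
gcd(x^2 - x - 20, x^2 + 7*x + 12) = x + 4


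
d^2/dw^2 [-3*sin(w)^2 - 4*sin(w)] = 4*sin(w) - 6*cos(2*w)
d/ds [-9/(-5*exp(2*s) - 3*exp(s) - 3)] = (-90*exp(s) - 27)*exp(s)/(5*exp(2*s) + 3*exp(s) + 3)^2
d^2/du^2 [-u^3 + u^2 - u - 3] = 2 - 6*u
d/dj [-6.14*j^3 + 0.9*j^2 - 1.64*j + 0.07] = -18.42*j^2 + 1.8*j - 1.64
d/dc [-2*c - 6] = -2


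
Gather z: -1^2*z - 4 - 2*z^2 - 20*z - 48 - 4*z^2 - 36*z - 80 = -6*z^2 - 57*z - 132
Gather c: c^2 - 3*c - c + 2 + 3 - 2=c^2 - 4*c + 3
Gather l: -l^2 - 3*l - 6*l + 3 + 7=-l^2 - 9*l + 10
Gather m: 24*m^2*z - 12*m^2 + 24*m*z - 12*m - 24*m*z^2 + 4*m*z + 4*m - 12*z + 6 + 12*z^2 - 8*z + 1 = m^2*(24*z - 12) + m*(-24*z^2 + 28*z - 8) + 12*z^2 - 20*z + 7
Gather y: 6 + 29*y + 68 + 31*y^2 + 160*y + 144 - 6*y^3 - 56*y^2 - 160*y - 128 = -6*y^3 - 25*y^2 + 29*y + 90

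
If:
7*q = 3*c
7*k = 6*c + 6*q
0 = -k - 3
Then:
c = -49/20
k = -3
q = -21/20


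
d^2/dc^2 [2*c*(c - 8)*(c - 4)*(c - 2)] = 24*c^2 - 168*c + 224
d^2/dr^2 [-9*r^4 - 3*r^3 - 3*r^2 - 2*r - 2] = -108*r^2 - 18*r - 6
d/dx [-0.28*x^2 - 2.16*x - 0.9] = -0.56*x - 2.16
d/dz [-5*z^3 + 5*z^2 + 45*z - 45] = -15*z^2 + 10*z + 45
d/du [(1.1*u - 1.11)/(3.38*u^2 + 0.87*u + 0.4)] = (-3.718*u^2 + 7.5036*u + 1.4057)/(11.4244*u^4 + 5.8812*u^3 + 3.4609*u^2 + 0.696*u + 0.16)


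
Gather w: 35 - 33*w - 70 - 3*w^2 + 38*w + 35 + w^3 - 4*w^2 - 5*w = w^3 - 7*w^2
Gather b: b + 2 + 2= b + 4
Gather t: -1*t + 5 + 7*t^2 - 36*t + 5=7*t^2 - 37*t + 10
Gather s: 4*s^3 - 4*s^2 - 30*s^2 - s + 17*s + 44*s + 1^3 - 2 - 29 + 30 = 4*s^3 - 34*s^2 + 60*s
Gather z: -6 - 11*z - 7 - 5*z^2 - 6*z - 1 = -5*z^2 - 17*z - 14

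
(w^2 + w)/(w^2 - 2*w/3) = 3*(w + 1)/(3*w - 2)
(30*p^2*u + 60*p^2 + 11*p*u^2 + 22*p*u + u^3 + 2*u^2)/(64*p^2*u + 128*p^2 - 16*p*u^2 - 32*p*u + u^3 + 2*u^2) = (30*p^2 + 11*p*u + u^2)/(64*p^2 - 16*p*u + u^2)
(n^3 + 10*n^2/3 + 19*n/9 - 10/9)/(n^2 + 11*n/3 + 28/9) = (9*n^3 + 30*n^2 + 19*n - 10)/(9*n^2 + 33*n + 28)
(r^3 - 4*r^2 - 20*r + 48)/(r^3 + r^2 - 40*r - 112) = (r^2 - 8*r + 12)/(r^2 - 3*r - 28)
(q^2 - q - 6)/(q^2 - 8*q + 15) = (q + 2)/(q - 5)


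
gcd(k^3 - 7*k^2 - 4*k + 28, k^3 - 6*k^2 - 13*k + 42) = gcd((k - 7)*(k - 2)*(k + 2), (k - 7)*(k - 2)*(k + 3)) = k^2 - 9*k + 14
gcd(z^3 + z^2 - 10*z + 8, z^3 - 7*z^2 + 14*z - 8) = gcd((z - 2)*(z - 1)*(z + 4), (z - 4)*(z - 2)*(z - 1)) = z^2 - 3*z + 2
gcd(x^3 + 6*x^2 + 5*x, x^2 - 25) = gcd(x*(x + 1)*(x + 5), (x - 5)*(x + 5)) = x + 5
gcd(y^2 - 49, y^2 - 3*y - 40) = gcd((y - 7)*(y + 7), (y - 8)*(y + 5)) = 1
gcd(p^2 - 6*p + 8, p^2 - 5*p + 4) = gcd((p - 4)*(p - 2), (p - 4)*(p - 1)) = p - 4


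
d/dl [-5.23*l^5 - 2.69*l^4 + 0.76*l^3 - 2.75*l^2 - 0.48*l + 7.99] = -26.15*l^4 - 10.76*l^3 + 2.28*l^2 - 5.5*l - 0.48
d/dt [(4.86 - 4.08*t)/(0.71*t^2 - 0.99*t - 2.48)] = (2.8968*t^2 - 6.9012*t + 14.9298)/(0.5041*t^4 - 1.4058*t^3 - 2.5415*t^2 + 4.9104*t + 6.1504)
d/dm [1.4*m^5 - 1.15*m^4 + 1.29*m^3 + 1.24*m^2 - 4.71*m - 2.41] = 7.0*m^4 - 4.6*m^3 + 3.87*m^2 + 2.48*m - 4.71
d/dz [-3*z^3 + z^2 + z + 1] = -9*z^2 + 2*z + 1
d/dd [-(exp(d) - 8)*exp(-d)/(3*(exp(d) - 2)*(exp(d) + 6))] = 2*(exp(3*d) - 10*exp(2*d) - 32*exp(d) + 48)*exp(-d)/(3*(exp(4*d) + 8*exp(3*d) - 8*exp(2*d) - 96*exp(d) + 144))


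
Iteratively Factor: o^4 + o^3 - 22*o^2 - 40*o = (o)*(o^3 + o^2 - 22*o - 40) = o*(o + 4)*(o^2 - 3*o - 10) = o*(o + 2)*(o + 4)*(o - 5)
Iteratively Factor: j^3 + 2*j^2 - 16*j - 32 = (j + 2)*(j^2 - 16) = (j - 4)*(j + 2)*(j + 4)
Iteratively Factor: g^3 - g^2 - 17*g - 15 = (g - 5)*(g^2 + 4*g + 3) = (g - 5)*(g + 1)*(g + 3)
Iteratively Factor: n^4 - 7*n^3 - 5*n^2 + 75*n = (n)*(n^3 - 7*n^2 - 5*n + 75) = n*(n + 3)*(n^2 - 10*n + 25) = n*(n - 5)*(n + 3)*(n - 5)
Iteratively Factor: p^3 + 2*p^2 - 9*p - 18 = (p + 3)*(p^2 - p - 6) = (p + 2)*(p + 3)*(p - 3)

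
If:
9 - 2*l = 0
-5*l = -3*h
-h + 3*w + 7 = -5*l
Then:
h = 15/2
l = 9/2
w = -22/3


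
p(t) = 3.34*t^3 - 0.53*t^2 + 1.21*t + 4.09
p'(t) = 10.02*t^2 - 1.06*t + 1.21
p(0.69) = 5.77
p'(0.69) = 5.25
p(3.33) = 125.58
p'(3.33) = 108.79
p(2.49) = 55.38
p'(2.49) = 60.70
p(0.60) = 5.35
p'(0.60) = 4.18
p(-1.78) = -18.58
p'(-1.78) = 34.84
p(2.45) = 52.99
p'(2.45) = 58.76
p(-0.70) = 1.84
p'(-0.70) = 6.86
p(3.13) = 105.10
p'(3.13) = 96.06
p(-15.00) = -11405.81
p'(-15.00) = 2271.61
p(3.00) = 93.13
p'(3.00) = 88.21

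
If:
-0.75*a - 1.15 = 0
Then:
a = -1.53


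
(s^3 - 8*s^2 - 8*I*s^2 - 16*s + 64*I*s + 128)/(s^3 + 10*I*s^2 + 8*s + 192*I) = (s^2 - 4*s*(2 + I) + 32*I)/(s^2 + 14*I*s - 48)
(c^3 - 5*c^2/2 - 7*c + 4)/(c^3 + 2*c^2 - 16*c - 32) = (c - 1/2)/(c + 4)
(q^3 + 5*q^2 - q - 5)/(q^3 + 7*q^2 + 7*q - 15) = (q + 1)/(q + 3)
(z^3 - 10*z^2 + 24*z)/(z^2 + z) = (z^2 - 10*z + 24)/(z + 1)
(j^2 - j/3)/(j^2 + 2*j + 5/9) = 3*j*(3*j - 1)/(9*j^2 + 18*j + 5)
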